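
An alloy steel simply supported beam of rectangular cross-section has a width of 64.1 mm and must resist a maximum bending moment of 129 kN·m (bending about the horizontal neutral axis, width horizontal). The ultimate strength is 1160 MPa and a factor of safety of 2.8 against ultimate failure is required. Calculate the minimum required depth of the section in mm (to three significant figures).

h = 171 mm

σ_allow = 1160/2.8 = 414.3 MPa.
For a rectangular section σ = 6M/(bh²), so h² = 6M/(b σ_allow) = 6×1.2900×10^8/(64.1×414.3) = 29150 mm².
h = 170.7 mm.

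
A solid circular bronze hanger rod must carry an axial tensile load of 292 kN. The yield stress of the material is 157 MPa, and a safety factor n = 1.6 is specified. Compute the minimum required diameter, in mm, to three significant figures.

d = 61.6 mm

Allowable stress σ_allow = 157/1.6 = 98.12 MPa.
Required area A = F/σ_allow = 292000/98.12 = 2976 mm².
A = πd²/4 → d = √(4A/π) = 61.55 mm.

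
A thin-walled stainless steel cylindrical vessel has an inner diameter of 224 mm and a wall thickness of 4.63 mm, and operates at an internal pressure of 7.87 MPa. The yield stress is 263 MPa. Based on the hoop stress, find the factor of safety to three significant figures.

n = 1.38

σ_h = pD/(2t) = 7.87×224/(2×4.63) = 190.4 MPa.
n = 263/190.4 = 1.381.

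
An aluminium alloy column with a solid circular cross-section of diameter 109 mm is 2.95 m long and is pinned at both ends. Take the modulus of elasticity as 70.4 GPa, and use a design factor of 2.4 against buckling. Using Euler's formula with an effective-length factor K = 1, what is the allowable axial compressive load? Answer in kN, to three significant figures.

P_allow = 231 kN

I = πd⁴/64 = π×109⁴/64 = 6.929×10^6 mm⁴.
Effective length L_e = KL = 1×2.95 m = 2950 mm.
Euler critical load P_cr = π²EI/L_e² = π²×70400×6.929×10^6/2950² = 553200 N.
P_allow = P_cr/n = 553200/2.4 = 230500 N.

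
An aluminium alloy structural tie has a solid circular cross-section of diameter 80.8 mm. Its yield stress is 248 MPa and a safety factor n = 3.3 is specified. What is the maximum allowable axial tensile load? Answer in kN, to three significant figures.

σ_allow = 248/3.3 = 75.15 MPa.
A = πd²/4 = π×80.8²/4 = 5128 mm².
F_allow = σ_allow × A = 75.15×5128 = 385300 N.

F_allow = 385 kN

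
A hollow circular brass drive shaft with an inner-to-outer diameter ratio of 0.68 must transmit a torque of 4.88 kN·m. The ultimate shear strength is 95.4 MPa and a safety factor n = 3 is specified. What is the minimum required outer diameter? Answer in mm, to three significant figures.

d_o = 99.8 mm

τ_allow = 95.4/3 = 31.80 MPa.
For a hollow shaft τ = 16T/[πd_o³(1−k⁴)] with k = 0.68, so 1−k⁴ = 0.7862.
d_o³ = 16T/[π τ_allow (1−k⁴)] = 16×4880000/(π×31.80×0.7862) = 994100 mm³.
d_o = 99.80 mm.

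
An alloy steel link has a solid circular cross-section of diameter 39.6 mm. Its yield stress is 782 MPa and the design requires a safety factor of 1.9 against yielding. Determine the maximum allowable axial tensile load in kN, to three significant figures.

F_allow = 507 kN

σ_allow = 782/1.9 = 411.6 MPa.
A = πd²/4 = π×39.6²/4 = 1232 mm².
F_allow = σ_allow × A = 411.6×1232 = 506900 N.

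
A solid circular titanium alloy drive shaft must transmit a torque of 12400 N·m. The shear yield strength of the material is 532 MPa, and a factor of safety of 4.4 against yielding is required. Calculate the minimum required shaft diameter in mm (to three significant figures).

d = 80.5 mm

Allowable shear stress τ_allow = 532/4.4 = 120.9 MPa.
For a solid shaft τ = 16T/(πd³), so d³ = 16T/(π τ_allow) = 16×1.2400×10^7/(π×120.9) = 522300 mm³.
d = (522300)^(1/3) = 80.53 mm.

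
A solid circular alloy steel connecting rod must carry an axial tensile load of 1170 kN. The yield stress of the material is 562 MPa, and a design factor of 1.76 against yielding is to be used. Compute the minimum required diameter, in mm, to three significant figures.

Allowable stress σ_allow = 562/1.76 = 319.3 MPa.
Required area A = F/σ_allow = 1170000/319.3 = 3664 mm².
A = πd²/4 → d = √(4A/π) = 68.30 mm.

d = 68.3 mm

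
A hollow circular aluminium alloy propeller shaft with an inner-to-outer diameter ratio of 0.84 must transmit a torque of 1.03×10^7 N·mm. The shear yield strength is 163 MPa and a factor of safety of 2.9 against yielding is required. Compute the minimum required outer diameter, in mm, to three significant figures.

d_o = 123 mm

τ_allow = 163/2.9 = 56.21 MPa.
For a hollow shaft τ = 16T/[πd_o³(1−k⁴)] with k = 0.84, so 1−k⁴ = 0.5021.
d_o³ = 16T/[π τ_allow (1−k⁴)] = 16×1.0300×10^7/(π×56.21×0.5021) = 1.859×10^6 mm³.
d_o = 123.0 mm.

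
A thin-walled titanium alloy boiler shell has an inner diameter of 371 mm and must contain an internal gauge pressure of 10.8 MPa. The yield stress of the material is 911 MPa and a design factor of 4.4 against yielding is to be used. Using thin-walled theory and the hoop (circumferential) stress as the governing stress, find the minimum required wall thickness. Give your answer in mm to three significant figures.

t = 9.68 mm

σ_allow = 911/4.4 = 207.0 MPa.
Hoop stress σ_h = pD/(2t), so t = pD/(2σ_allow) = 10.8×371/(2×207.0) = 9.676 mm.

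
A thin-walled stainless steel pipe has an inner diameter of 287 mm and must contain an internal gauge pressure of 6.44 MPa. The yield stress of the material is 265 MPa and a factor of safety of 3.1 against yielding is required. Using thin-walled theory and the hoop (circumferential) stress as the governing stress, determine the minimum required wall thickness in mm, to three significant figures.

σ_allow = 265/3.1 = 85.48 MPa.
Hoop stress σ_h = pD/(2t), so t = pD/(2σ_allow) = 6.44×287/(2×85.48) = 10.81 mm.

t = 10.8 mm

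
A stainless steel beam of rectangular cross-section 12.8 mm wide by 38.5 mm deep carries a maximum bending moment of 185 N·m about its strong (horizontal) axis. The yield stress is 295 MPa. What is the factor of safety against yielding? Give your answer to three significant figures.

n = 5.04

Section modulus S = bh²/6 = 12.8×38.5²/6 = 3162 mm³.
σ = M/S = 185000/3162 = 58.50 MPa.
n = 295/58.50 = 5.042.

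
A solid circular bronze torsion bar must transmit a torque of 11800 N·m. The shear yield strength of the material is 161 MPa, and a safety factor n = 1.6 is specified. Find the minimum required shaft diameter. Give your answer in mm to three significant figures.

Allowable shear stress τ_allow = 161/1.6 = 100.6 MPa.
For a solid shaft τ = 16T/(πd³), so d³ = 16T/(π τ_allow) = 16×1.1800×10^7/(π×100.6) = 597200 mm³.
d = (597200)^(1/3) = 84.21 mm.

d = 84.2 mm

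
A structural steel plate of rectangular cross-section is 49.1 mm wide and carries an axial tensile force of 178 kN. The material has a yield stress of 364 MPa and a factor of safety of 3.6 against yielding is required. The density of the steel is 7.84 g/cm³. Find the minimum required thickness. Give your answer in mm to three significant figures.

t = 35.9 mm

σ_allow = 364/3.6 = 101.1 MPa.
Required area A = F/σ_allow = 178000/101.1 = 1760 mm².
t = A/w = 1760/49.1 = 35.85 mm.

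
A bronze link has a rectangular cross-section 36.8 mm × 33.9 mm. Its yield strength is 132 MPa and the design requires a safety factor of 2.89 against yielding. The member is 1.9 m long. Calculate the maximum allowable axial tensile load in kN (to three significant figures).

F_allow = 57.0 kN

σ_allow = 132/2.89 = 45.67 MPa.
A = 36.8×33.9 = 1248 mm².
F_allow = σ_allow × A = 45.67×1248 = 56980 N.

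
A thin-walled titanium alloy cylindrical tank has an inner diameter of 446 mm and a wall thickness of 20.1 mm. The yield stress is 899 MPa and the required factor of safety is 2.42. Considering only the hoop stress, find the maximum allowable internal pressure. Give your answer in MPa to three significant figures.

p_allow = 33.5 MPa

σ_allow = 899/2.42 = 371.5 MPa.
σ_h = pD/(2t) → p_allow = 2σ_allow t/D = 2×371.5×20.1/446 = 33.48 MPa.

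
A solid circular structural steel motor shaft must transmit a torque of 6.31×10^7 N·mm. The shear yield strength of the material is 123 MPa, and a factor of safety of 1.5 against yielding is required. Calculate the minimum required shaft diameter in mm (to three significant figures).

Allowable shear stress τ_allow = 123/1.5 = 82.00 MPa.
For a solid shaft τ = 16T/(πd³), so d³ = 16T/(π τ_allow) = 16×6.3100×10^7/(π×82.00) = 3.919×10^6 mm³.
d = (3.919×10^6)^(1/3) = 157.7 mm.

d = 158 mm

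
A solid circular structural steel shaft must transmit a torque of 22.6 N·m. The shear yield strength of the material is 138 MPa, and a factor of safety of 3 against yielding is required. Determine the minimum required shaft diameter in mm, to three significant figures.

d = 13.6 mm

Allowable shear stress τ_allow = 138/3 = 46.00 MPa.
For a solid shaft τ = 16T/(πd³), so d³ = 16T/(π τ_allow) = 16×22600/(π×46.00) = 2502 mm³.
d = (2502)^(1/3) = 13.58 mm.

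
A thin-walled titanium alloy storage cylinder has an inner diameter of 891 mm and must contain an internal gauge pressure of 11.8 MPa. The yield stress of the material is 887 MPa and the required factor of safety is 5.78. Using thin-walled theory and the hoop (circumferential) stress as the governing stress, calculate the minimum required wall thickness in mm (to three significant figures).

σ_allow = 887/5.78 = 153.5 MPa.
Hoop stress σ_h = pD/(2t), so t = pD/(2σ_allow) = 11.8×891/(2×153.5) = 34.26 mm.

t = 34.3 mm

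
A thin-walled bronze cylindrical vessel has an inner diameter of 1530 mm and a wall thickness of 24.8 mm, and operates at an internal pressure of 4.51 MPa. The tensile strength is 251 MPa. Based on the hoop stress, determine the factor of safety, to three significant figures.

n = 1.80

σ_h = pD/(2t) = 4.51×1530/(2×24.8) = 139.1 MPa.
n = 251/139.1 = 1.804.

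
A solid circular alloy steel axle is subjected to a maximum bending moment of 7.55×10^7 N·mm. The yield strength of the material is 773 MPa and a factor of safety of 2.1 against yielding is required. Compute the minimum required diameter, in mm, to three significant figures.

σ_allow = 773/2.1 = 368.1 MPa.
For a solid circular section σ = 32M/(πd³), so d³ = 32M/(π σ_allow) = 32×7.5500×10^7/(π×368.1) = 2.089×10^6 mm³.
d = 127.8 mm.

d = 128 mm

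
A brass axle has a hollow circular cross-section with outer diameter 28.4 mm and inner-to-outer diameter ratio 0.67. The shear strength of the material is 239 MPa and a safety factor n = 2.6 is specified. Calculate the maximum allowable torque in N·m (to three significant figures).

T_allow = 330 N·m

τ_allow = 239/2.6 = 91.92 MPa.
For a hollow shaft T_allow = τ_allow·πd_o³(1−k⁴)/16 with 1−k⁴ = 0.7985, so πd_o³(1−k⁴)/16 = 3591 mm³.
T_allow = 91.92×3591 = 330100 N·mm = 330.1 N·m.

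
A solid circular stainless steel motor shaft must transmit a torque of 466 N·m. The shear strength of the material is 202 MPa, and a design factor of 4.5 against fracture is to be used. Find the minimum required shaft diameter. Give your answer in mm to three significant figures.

d = 37.5 mm

Allowable shear stress τ_allow = 202/4.5 = 44.89 MPa.
For a solid shaft τ = 16T/(πd³), so d³ = 16T/(π τ_allow) = 16×466000/(π×44.89) = 52870 mm³.
d = (52870)^(1/3) = 37.53 mm.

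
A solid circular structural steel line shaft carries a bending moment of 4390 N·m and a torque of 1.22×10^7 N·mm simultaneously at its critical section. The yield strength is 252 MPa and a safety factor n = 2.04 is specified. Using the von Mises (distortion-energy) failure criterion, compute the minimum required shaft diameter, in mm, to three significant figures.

σ_allow = σ_y/n = 252/2.04 = 123.5 MPa.
For a solid shaft σ_b = 32M/(πd³) and τ = 16T/(πd³), so the von Mises stress is σ' = (16/πd³)·√(4M²+3T²).
√(4M²+3T²) = √(4×(4.390×10^6)² + 3×(1.220×10^7)²) = 2.288×10^7 N·mm.
d³ = 16×2.288×10^7/(π×123.5) = 943400 mm³.
d = 98.08 mm.

d = 98.1 mm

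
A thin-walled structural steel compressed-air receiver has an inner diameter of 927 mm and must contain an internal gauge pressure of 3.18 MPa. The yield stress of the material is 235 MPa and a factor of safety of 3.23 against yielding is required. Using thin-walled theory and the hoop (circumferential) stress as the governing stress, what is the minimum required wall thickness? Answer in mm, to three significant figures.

σ_allow = 235/3.23 = 72.76 MPa.
Hoop stress σ_h = pD/(2t), so t = pD/(2σ_allow) = 3.18×927/(2×72.76) = 20.26 mm.

t = 20.3 mm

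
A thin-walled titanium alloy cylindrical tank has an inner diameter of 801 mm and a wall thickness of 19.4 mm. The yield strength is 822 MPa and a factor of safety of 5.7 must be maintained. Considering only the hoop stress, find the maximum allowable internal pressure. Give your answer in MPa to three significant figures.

σ_allow = 822/5.7 = 144.2 MPa.
σ_h = pD/(2t) → p_allow = 2σ_allow t/D = 2×144.2×19.4/801 = 6.985 MPa.

p_allow = 6.99 MPa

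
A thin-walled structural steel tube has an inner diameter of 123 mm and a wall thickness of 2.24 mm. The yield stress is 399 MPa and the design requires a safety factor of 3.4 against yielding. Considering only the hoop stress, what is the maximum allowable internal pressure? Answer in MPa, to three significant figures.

σ_allow = 399/3.4 = 117.4 MPa.
σ_h = pD/(2t) → p_allow = 2σ_allow t/D = 2×117.4×2.24/123 = 4.274 MPa.

p_allow = 4.27 MPa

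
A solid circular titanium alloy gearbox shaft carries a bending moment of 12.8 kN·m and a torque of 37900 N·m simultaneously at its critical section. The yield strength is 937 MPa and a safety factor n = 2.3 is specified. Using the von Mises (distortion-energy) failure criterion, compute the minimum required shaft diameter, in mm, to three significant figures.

d = 95.9 mm

σ_allow = σ_y/n = 937/2.3 = 407.4 MPa.
For a solid shaft σ_b = 32M/(πd³) and τ = 16T/(πd³), so the von Mises stress is σ' = (16/πd³)·√(4M²+3T²).
√(4M²+3T²) = √(4×(1.280×10^7)² + 3×(3.790×10^7)²) = 7.046×10^7 N·mm.
d³ = 16×7.046×10^7/(π×407.4) = 880800 mm³.
d = 95.86 mm.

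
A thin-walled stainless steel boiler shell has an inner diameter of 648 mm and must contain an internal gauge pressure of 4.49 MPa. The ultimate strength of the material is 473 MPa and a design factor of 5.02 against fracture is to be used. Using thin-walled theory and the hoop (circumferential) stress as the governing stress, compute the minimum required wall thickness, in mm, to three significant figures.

σ_allow = 473/5.02 = 94.22 MPa.
Hoop stress σ_h = pD/(2t), so t = pD/(2σ_allow) = 4.49×648/(2×94.22) = 15.44 mm.

t = 15.4 mm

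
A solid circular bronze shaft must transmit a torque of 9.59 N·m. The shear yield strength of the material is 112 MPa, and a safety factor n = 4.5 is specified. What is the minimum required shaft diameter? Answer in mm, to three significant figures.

Allowable shear stress τ_allow = 112/4.5 = 24.89 MPa.
For a solid shaft τ = 16T/(πd³), so d³ = 16T/(π τ_allow) = 16×9590.0/(π×24.89) = 1962 mm³.
d = (1962)^(1/3) = 12.52 mm.

d = 12.5 mm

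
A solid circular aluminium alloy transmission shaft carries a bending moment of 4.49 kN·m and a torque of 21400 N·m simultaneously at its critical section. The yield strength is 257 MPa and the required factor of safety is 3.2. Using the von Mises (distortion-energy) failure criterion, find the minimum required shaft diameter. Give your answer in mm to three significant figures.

d = 134 mm

σ_allow = σ_y/n = 257/3.2 = 80.31 MPa.
For a solid shaft σ_b = 32M/(πd³) and τ = 16T/(πd³), so the von Mises stress is σ' = (16/πd³)·√(4M²+3T²).
√(4M²+3T²) = √(4×(4.490×10^6)² + 3×(2.140×10^7)²) = 3.814×10^7 N·mm.
d³ = 16×3.814×10^7/(π×80.31) = 2.419×10^6 mm³.
d = 134.2 mm.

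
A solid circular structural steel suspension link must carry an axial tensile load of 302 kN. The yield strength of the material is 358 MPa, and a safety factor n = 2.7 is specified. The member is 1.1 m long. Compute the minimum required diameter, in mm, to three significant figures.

Allowable stress σ_allow = 358/2.7 = 132.6 MPa.
Required area A = F/σ_allow = 302000/132.6 = 2278 mm².
A = πd²/4 → d = √(4A/π) = 53.85 mm.

d = 53.9 mm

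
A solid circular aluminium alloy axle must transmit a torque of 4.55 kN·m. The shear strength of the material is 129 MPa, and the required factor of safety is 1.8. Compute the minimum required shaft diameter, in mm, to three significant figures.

Allowable shear stress τ_allow = 129/1.8 = 71.67 MPa.
For a solid shaft τ = 16T/(πd³), so d³ = 16T/(π τ_allow) = 16×4550000/(π×71.67) = 323300 mm³.
d = (323300)^(1/3) = 68.64 mm.

d = 68.6 mm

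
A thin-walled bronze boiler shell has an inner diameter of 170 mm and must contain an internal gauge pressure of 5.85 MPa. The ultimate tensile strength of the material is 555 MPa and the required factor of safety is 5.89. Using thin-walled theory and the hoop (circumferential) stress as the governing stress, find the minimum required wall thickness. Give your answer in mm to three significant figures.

t = 5.28 mm

σ_allow = 555/5.89 = 94.23 MPa.
Hoop stress σ_h = pD/(2t), so t = pD/(2σ_allow) = 5.85×170/(2×94.23) = 5.277 mm.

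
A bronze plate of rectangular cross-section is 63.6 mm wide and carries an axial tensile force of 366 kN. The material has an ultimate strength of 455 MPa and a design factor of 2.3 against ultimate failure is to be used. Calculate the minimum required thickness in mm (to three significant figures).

σ_allow = 455/2.3 = 197.8 MPa.
Required area A = F/σ_allow = 366000/197.8 = 1850 mm².
t = A/w = 1850/63.6 = 29.09 mm.

t = 29.1 mm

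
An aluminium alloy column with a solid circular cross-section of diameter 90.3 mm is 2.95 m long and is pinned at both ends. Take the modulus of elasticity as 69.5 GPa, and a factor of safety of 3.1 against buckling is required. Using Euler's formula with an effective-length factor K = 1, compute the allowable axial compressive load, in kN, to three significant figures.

P_allow = 83.0 kN

I = πd⁴/64 = π×90.3⁴/64 = 3.264×10^6 mm⁴.
Effective length L_e = KL = 1×2.95 m = 2950 mm.
Euler critical load P_cr = π²EI/L_e² = π²×69500×3.264×10^6/2950² = 257300 N.
P_allow = P_cr/n = 257300/3.1 = 82990 N.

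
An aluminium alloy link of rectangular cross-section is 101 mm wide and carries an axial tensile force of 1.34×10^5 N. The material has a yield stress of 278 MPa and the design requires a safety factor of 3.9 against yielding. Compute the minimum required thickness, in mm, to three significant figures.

t = 18.6 mm

σ_allow = 278/3.9 = 71.28 MPa.
Required area A = F/σ_allow = 134000/71.28 = 1880 mm².
t = A/w = 1880/101 = 18.61 mm.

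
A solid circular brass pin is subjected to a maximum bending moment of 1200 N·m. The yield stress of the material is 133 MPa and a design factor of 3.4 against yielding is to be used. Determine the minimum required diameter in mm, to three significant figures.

σ_allow = 133/3.4 = 39.12 MPa.
For a solid circular section σ = 32M/(πd³), so d³ = 32M/(π σ_allow) = 32×1200000/(π×39.12) = 312500 mm³.
d = 67.86 mm.

d = 67.9 mm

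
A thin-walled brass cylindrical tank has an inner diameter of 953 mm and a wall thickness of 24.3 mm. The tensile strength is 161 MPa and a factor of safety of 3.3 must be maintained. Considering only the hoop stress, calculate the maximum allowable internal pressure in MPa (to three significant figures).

σ_allow = 161/3.3 = 48.79 MPa.
σ_h = pD/(2t) → p_allow = 2σ_allow t/D = 2×48.79×24.3/953 = 2.488 MPa.

p_allow = 2.49 MPa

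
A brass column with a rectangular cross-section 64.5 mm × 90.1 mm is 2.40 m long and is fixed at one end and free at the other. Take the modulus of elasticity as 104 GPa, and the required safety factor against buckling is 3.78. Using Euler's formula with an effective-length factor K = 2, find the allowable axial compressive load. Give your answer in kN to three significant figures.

Buckling occurs about the weak axis: I_min = h·b³/12 = 90.1×64.5³/12 = 2.015×10^6 mm⁴ (b = 64.5 mm is the smaller dimension).
Effective length L_e = KL = 2×2.40 m = 4800 mm.
Euler critical load P_cr = π²EI/L_e² = π²×104000×2.015×10^6/4800² = 89760 N.
P_allow = P_cr/n = 89760/3.78 = 23750 N.

P_allow = 23.7 kN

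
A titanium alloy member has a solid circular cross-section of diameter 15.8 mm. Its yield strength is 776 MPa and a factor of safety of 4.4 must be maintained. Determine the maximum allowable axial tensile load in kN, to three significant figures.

σ_allow = 776/4.4 = 176.4 MPa.
A = πd²/4 = π×15.8²/4 = 196.1 mm².
F_allow = σ_allow × A = 176.4×196.1 = 34580 N.

F_allow = 34.6 kN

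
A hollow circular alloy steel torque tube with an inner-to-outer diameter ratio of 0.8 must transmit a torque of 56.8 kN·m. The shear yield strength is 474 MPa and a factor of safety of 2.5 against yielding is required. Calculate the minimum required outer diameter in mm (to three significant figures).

d_o = 137 mm

τ_allow = 474/2.5 = 189.6 MPa.
For a hollow shaft τ = 16T/[πd_o³(1−k⁴)] with k = 0.8, so 1−k⁴ = 0.5904.
d_o³ = 16T/[π τ_allow (1−k⁴)] = 16×5.6800×10^7/(π×189.6×0.5904) = 2.584×10^6 mm³.
d_o = 137.2 mm.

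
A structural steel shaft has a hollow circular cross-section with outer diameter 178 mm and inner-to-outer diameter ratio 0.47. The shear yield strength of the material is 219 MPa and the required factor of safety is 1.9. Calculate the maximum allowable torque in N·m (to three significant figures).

τ_allow = 219/1.9 = 115.3 MPa.
For a hollow shaft T_allow = τ_allow·πd_o³(1−k⁴)/16 with 1−k⁴ = 0.9512, so πd_o³(1−k⁴)/16 = 1.053×10^6 mm³.
T_allow = 115.3×1.053×10^6 = 1.214×10^8 N·mm = 121400 N·m.

T_allow = 1.21×10^5 N·m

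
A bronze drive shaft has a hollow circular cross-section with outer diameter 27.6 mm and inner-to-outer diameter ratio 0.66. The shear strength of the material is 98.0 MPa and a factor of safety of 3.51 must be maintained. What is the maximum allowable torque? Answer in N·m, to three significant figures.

T_allow = 93.4 N·m

τ_allow = 98.0/3.51 = 27.92 MPa.
For a hollow shaft T_allow = τ_allow·πd_o³(1−k⁴)/16 with 1−k⁴ = 0.8103, so πd_o³(1−k⁴)/16 = 3345 mm³.
T_allow = 27.92×3345 = 93390 N·mm = 93.39 N·m.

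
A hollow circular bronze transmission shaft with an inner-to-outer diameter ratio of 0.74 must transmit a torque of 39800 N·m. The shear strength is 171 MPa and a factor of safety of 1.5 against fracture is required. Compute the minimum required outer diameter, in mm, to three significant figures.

d_o = 136 mm

τ_allow = 171/1.5 = 114.0 MPa.
For a hollow shaft τ = 16T/[πd_o³(1−k⁴)] with k = 0.74, so 1−k⁴ = 0.7001.
d_o³ = 16T/[π τ_allow (1−k⁴)] = 16×3.9800×10^7/(π×114.0×0.7001) = 2.540×10^6 mm³.
d_o = 136.4 mm.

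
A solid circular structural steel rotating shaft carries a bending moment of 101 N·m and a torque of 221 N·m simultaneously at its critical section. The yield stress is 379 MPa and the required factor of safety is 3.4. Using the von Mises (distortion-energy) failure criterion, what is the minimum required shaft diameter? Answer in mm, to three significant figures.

d = 27.0 mm

σ_allow = σ_y/n = 379/3.4 = 111.5 MPa.
For a solid shaft σ_b = 32M/(πd³) and τ = 16T/(πd³), so the von Mises stress is σ' = (16/πd³)·√(4M²+3T²).
√(4M²+3T²) = √(4×(101000)² + 3×(221000)²) = 432800 N·mm.
d³ = 16×432800/(π×111.5) = 19770 mm³.
d = 27.04 mm.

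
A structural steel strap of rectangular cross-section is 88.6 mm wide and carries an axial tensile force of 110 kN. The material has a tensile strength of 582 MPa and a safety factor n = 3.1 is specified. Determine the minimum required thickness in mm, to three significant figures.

t = 6.61 mm

σ_allow = 582/3.1 = 187.7 MPa.
Required area A = F/σ_allow = 110000/187.7 = 585.9 mm².
t = A/w = 585.9/88.6 = 6.613 mm.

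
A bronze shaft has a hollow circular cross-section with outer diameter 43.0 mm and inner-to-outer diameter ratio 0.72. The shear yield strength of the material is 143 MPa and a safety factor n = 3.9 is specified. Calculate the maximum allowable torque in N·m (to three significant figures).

T_allow = 419 N·m

τ_allow = 143/3.9 = 36.67 MPa.
For a hollow shaft T_allow = τ_allow·πd_o³(1−k⁴)/16 with 1−k⁴ = 0.7313, so πd_o³(1−k⁴)/16 = 11420 mm³.
T_allow = 36.67×11420 = 418600 N·mm = 418.6 N·m.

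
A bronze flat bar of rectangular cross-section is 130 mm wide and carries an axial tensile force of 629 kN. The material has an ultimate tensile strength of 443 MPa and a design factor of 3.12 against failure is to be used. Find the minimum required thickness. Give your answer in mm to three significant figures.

t = 34.1 mm

σ_allow = 443/3.12 = 142.0 MPa.
Required area A = F/σ_allow = 629000/142.0 = 4430 mm².
t = A/w = 4430/130 = 34.08 mm.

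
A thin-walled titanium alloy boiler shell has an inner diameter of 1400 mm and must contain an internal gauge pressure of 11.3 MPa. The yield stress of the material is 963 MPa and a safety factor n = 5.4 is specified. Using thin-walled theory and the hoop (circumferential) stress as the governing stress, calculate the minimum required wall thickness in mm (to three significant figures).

σ_allow = 963/5.4 = 178.3 MPa.
Hoop stress σ_h = pD/(2t), so t = pD/(2σ_allow) = 11.3×1400/(2×178.3) = 44.36 mm.

t = 44.4 mm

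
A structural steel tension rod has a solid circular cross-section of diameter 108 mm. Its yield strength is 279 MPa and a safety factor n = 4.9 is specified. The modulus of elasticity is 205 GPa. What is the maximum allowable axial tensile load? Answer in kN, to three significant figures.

σ_allow = 279/4.9 = 56.94 MPa.
A = πd²/4 = π×108²/4 = 9161 mm².
F_allow = σ_allow × A = 56.94×9161 = 521600 N.

F_allow = 522 kN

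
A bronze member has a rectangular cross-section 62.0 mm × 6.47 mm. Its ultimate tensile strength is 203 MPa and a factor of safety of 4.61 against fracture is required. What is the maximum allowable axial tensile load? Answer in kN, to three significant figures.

σ_allow = 203/4.61 = 44.03 MPa.
A = 62.0×6.47 = 401.1 mm².
F_allow = σ_allow × A = 44.03×401.1 = 17660 N.

F_allow = 17.7 kN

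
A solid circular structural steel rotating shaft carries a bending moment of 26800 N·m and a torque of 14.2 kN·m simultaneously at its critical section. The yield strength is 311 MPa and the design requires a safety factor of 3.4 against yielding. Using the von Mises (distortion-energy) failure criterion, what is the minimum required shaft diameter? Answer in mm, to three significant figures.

σ_allow = σ_y/n = 311/3.4 = 91.47 MPa.
For a solid shaft σ_b = 32M/(πd³) and τ = 16T/(πd³), so the von Mises stress is σ' = (16/πd³)·√(4M²+3T²).
√(4M²+3T²) = √(4×(2.680×10^7)² + 3×(1.420×10^7)²) = 5.897×10^7 N·mm.
d³ = 16×5.897×10^7/(π×91.47) = 3.284×10^6 mm³.
d = 148.6 mm.

d = 149 mm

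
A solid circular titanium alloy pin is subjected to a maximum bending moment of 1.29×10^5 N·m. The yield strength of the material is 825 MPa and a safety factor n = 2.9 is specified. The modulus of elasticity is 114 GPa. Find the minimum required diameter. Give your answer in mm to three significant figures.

σ_allow = 825/2.9 = 284.5 MPa.
For a solid circular section σ = 32M/(πd³), so d³ = 32M/(π σ_allow) = 32×1.2900×10^8/(π×284.5) = 4.619×10^6 mm³.
d = 166.5 mm.

d = 167 mm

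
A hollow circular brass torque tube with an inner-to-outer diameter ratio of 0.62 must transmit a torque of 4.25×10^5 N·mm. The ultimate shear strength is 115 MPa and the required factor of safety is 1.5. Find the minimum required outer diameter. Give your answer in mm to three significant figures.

τ_allow = 115/1.5 = 76.67 MPa.
For a hollow shaft τ = 16T/[πd_o³(1−k⁴)] with k = 0.62, so 1−k⁴ = 0.8522.
d_o³ = 16T/[π τ_allow (1−k⁴)] = 16×425000/(π×76.67×0.8522) = 33130 mm³.
d_o = 32.12 mm.

d_o = 32.1 mm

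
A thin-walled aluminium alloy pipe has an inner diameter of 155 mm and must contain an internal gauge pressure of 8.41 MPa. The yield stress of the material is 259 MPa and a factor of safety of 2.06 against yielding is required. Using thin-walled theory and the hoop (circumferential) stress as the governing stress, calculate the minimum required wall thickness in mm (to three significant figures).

t = 5.18 mm

σ_allow = 259/2.06 = 125.7 MPa.
Hoop stress σ_h = pD/(2t), so t = pD/(2σ_allow) = 8.41×155/(2×125.7) = 5.184 mm.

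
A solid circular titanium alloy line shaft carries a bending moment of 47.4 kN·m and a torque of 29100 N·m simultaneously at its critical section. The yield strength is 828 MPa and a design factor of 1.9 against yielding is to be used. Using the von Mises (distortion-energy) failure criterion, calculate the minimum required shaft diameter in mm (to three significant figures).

σ_allow = σ_y/n = 828/1.9 = 435.8 MPa.
For a solid shaft σ_b = 32M/(πd³) and τ = 16T/(πd³), so the von Mises stress is σ' = (16/πd³)·√(4M²+3T²).
√(4M²+3T²) = √(4×(4.740×10^7)² + 3×(2.910×10^7)²) = 1.074×10^8 N·mm.
d³ = 16×1.074×10^8/(π×435.8) = 1.255×10^6 mm³.
d = 107.9 mm.

d = 108 mm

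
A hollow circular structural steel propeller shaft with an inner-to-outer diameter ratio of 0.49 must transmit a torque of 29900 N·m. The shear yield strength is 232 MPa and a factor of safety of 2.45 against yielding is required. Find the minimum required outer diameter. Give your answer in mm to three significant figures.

d_o = 120 mm

τ_allow = 232/2.45 = 94.69 MPa.
For a hollow shaft τ = 16T/[πd_o³(1−k⁴)] with k = 0.49, so 1−k⁴ = 0.9424.
d_o³ = 16T/[π τ_allow (1−k⁴)] = 16×2.9900×10^7/(π×94.69×0.9424) = 1.706×10^6 mm³.
d_o = 119.5 mm.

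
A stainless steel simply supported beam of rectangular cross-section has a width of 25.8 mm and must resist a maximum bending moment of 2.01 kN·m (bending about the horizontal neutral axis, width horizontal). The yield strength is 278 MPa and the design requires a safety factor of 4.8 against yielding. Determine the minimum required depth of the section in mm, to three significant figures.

σ_allow = 278/4.8 = 57.92 MPa.
For a rectangular section σ = 6M/(bh²), so h² = 6M/(b σ_allow) = 6×2010000/(25.8×57.92) = 8071 mm².
h = 89.84 mm.

h = 89.8 mm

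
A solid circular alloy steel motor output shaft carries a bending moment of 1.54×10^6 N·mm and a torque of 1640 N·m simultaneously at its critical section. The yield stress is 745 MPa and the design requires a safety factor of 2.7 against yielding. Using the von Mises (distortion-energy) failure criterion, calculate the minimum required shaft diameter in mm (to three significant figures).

σ_allow = σ_y/n = 745/2.7 = 275.9 MPa.
For a solid shaft σ_b = 32M/(πd³) and τ = 16T/(πd³), so the von Mises stress is σ' = (16/πd³)·√(4M²+3T²).
√(4M²+3T²) = √(4×(1.540×10^6)² + 3×(1.640×10^6)²) = 4.190×10^6 N·mm.
d³ = 16×4.190×10^6/(π×275.9) = 77340 mm³.
d = 42.60 mm.

d = 42.6 mm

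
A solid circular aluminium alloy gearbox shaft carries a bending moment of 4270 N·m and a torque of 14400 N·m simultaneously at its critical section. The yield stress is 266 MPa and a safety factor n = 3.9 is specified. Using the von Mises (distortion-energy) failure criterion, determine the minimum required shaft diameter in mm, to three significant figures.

d = 125 mm

σ_allow = σ_y/n = 266/3.9 = 68.21 MPa.
For a solid shaft σ_b = 32M/(πd³) and τ = 16T/(πd³), so the von Mises stress is σ' = (16/πd³)·√(4M²+3T²).
√(4M²+3T²) = √(4×(4.270×10^6)² + 3×(1.440×10^7)²) = 2.636×10^7 N·mm.
d³ = 16×2.636×10^7/(π×68.21) = 1.969×10^6 mm³.
d = 125.3 mm.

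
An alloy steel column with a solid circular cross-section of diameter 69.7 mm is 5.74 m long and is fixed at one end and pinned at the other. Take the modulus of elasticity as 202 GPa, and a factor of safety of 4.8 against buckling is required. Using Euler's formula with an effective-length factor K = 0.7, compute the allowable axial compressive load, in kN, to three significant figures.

P_allow = 29.8 kN

I = πd⁴/64 = π×69.7⁴/64 = 1.159×10^6 mm⁴.
Effective length L_e = KL = 0.7×5.74 m = 4018 mm.
Euler critical load P_cr = π²EI/L_e² = π²×202000×1.159×10^6/4018² = 143100 N.
P_allow = P_cr/n = 143100/4.8 = 29810 N.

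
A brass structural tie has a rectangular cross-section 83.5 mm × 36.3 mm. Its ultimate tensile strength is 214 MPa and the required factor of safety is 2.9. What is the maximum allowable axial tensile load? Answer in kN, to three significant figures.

F_allow = 224 kN

σ_allow = 214/2.9 = 73.79 MPa.
A = 83.5×36.3 = 3031 mm².
F_allow = σ_allow × A = 73.79×3031 = 223700 N.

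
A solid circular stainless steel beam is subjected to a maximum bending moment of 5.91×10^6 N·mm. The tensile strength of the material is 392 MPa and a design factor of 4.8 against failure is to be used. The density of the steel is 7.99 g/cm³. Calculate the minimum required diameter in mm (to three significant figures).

d = 90.3 mm

σ_allow = 392/4.8 = 81.67 MPa.
For a solid circular section σ = 32M/(πd³), so d³ = 32M/(π σ_allow) = 32×5910000/(π×81.67) = 737100 mm³.
d = 90.33 mm.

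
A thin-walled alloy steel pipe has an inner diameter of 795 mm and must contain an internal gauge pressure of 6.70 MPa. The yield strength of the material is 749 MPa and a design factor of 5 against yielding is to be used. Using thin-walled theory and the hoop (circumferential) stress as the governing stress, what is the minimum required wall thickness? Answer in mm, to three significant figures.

σ_allow = 749/5 = 149.8 MPa.
Hoop stress σ_h = pD/(2t), so t = pD/(2σ_allow) = 6.70×795/(2×149.8) = 17.78 mm.

t = 17.8 mm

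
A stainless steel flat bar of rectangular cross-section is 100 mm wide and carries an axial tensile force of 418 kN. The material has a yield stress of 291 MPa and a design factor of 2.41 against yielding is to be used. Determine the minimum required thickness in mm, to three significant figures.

t = 34.6 mm

σ_allow = 291/2.41 = 120.7 MPa.
Required area A = F/σ_allow = 418000/120.7 = 3462 mm².
t = A/w = 3462/100 = 34.62 mm.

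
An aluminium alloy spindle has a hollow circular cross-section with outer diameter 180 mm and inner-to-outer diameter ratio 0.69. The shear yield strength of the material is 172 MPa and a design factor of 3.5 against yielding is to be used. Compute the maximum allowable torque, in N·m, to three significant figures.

τ_allow = 172/3.5 = 49.14 MPa.
For a hollow shaft T_allow = τ_allow·πd_o³(1−k⁴)/16 with 1−k⁴ = 0.7733, so πd_o³(1−k⁴)/16 = 885500 mm³.
T_allow = 49.14×885500 = 4.352×10^7 N·mm = 43520 N·m.

T_allow = 43500 N·m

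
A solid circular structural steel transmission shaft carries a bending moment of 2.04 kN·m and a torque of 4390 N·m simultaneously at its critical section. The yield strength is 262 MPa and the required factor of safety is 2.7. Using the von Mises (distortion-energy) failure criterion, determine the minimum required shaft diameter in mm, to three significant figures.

σ_allow = σ_y/n = 262/2.7 = 97.04 MPa.
For a solid shaft σ_b = 32M/(πd³) and τ = 16T/(πd³), so the von Mises stress is σ' = (16/πd³)·√(4M²+3T²).
√(4M²+3T²) = √(4×(2.040×10^6)² + 3×(4.390×10^6)²) = 8.629×10^6 N·mm.
d³ = 16×8.629×10^6/(π×97.04) = 452900 mm³.
d = 76.80 mm.

d = 76.8 mm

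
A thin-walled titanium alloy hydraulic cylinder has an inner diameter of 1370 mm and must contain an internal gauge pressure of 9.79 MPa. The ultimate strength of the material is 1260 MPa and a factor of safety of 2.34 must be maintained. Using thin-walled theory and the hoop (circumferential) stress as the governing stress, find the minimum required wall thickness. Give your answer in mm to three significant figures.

σ_allow = 1260/2.34 = 538.5 MPa.
Hoop stress σ_h = pD/(2t), so t = pD/(2σ_allow) = 9.79×1370/(2×538.5) = 12.45 mm.

t = 12.5 mm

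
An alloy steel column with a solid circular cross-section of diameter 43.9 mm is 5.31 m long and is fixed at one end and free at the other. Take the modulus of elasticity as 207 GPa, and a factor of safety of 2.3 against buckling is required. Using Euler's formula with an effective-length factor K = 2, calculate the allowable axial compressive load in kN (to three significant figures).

P_allow = 1.44 kN

I = πd⁴/64 = π×43.9⁴/64 = 182300 mm⁴.
Effective length L_e = KL = 2×5.31 m = 10620 mm.
Euler critical load P_cr = π²EI/L_e² = π²×207000×182300/10620² = 3303 N.
P_allow = P_cr/n = 3303/2.3 = 1436 N.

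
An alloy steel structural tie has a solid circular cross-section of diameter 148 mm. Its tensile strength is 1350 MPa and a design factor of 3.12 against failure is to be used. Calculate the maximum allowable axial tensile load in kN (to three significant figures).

F_allow = 7440 kN

σ_allow = 1350/3.12 = 432.7 MPa.
A = πd²/4 = π×148²/4 = 17200 mm².
F_allow = σ_allow × A = 432.7×17200 = 7.444×10^6 N.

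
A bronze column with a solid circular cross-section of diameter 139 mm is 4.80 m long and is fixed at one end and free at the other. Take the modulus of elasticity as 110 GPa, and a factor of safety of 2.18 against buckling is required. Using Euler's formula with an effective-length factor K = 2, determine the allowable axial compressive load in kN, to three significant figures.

I = πd⁴/64 = π×139⁴/64 = 1.832×10^7 mm⁴.
Effective length L_e = KL = 2×4.80 m = 9600 mm.
Euler critical load P_cr = π²EI/L_e² = π²×110000×1.832×10^7/9600² = 215900 N.
P_allow = P_cr/n = 215900/2.18 = 99020 N.

P_allow = 99.0 kN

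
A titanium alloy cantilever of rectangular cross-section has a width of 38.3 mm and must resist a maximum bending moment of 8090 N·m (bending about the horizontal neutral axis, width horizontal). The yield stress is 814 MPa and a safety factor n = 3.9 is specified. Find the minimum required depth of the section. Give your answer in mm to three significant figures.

h = 77.9 mm

σ_allow = 814/3.9 = 208.7 MPa.
For a rectangular section σ = 6M/(bh²), so h² = 6M/(b σ_allow) = 6×8090000/(38.3×208.7) = 6072 mm².
h = 77.92 mm.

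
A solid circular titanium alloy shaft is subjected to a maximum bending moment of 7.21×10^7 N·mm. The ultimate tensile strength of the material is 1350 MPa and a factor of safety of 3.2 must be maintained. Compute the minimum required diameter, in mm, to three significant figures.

σ_allow = 1350/3.2 = 421.9 MPa.
For a solid circular section σ = 32M/(πd³), so d³ = 32M/(π σ_allow) = 32×7.2100×10^7/(π×421.9) = 1.741×10^6 mm³.
d = 120.3 mm.

d = 120 mm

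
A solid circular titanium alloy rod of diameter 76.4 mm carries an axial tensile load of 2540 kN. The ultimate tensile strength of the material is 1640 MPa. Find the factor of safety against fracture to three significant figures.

n = 2.96

A = πd²/4 = 4584 mm².
σ = F/A = 2540000/4584 = 554.1 MPa.
n = 1640/554.1 = 2.960.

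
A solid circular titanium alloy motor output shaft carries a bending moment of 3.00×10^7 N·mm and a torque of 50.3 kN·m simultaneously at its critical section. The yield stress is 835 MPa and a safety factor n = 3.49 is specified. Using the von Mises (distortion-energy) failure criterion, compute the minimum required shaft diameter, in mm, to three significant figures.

d = 131 mm

σ_allow = σ_y/n = 835/3.49 = 239.3 MPa.
For a solid shaft σ_b = 32M/(πd³) and τ = 16T/(πd³), so the von Mises stress is σ' = (16/πd³)·√(4M²+3T²).
√(4M²+3T²) = √(4×(3.000×10^7)² + 3×(5.030×10^7)²) = 1.058×10^8 N·mm.
d³ = 16×1.058×10^8/(π×239.3) = 2.252×10^6 mm³.
d = 131.1 mm.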